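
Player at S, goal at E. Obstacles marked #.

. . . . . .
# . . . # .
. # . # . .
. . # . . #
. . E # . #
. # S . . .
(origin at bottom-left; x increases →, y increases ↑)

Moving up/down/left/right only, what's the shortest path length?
1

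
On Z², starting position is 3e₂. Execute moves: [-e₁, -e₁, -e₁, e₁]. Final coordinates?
(-2, 3)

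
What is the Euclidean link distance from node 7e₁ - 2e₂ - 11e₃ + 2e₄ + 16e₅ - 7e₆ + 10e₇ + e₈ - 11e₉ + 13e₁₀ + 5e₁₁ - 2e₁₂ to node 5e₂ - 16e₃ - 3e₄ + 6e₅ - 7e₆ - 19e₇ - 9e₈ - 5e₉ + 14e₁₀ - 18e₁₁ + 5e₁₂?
42.4735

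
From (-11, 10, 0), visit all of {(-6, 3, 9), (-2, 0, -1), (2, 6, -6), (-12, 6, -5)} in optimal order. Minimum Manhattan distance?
57
(one optimal route: (-11, 10, 0) → (-12, 6, -5) → (2, 6, -6) → (-2, 0, -1) → (-6, 3, 9))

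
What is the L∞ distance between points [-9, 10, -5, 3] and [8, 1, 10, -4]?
17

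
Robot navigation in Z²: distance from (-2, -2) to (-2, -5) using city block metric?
3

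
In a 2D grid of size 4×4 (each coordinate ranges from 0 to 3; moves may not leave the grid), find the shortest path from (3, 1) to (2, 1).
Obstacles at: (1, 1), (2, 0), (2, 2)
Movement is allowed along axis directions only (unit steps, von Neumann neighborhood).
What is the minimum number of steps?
1
(one shortest path: (3, 1) → (2, 1))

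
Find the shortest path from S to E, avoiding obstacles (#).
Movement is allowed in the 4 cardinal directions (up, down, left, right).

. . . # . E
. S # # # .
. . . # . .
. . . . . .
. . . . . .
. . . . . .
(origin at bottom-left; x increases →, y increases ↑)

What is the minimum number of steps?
9
(one shortest path: (1, 4) → (1, 3) → (2, 3) → (2, 2) → (3, 2) → (4, 2) → (5, 2) → (5, 3) → (5, 4) → (5, 5))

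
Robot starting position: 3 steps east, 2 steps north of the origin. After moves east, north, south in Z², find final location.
(4, 2)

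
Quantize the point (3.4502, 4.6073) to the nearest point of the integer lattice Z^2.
(3, 5)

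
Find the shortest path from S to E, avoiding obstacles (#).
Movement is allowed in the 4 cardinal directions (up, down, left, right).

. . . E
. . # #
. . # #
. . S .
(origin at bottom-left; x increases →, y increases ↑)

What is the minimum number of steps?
6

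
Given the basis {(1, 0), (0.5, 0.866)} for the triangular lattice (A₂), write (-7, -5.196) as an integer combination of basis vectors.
-4b₁ - 6b₂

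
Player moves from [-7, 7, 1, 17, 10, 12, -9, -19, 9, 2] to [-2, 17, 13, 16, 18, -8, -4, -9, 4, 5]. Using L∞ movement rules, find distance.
20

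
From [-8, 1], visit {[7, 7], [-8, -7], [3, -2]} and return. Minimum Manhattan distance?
58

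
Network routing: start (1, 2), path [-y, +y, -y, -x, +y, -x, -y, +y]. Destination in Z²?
(-1, 2)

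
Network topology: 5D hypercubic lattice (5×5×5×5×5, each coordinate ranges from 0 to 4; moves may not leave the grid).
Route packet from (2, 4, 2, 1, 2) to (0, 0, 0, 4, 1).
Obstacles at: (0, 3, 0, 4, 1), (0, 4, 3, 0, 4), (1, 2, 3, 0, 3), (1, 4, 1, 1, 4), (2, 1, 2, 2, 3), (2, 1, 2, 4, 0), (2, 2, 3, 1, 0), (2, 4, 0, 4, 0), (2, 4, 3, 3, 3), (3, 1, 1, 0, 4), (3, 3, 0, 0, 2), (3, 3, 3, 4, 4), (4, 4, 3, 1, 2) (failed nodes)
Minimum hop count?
12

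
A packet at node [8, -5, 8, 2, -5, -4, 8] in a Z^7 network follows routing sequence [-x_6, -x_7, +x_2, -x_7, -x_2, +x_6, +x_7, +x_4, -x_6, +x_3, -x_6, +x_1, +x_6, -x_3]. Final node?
(9, -5, 8, 3, -5, -5, 7)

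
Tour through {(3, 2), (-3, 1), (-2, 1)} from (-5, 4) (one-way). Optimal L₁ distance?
12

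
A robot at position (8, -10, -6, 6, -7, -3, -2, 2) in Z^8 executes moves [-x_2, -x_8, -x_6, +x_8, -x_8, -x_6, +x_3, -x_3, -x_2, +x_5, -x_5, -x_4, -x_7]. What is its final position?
(8, -12, -6, 5, -7, -5, -3, 1)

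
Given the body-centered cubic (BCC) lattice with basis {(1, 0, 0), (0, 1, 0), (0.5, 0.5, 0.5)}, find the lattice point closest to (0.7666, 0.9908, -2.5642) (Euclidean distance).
(1, 1, -3)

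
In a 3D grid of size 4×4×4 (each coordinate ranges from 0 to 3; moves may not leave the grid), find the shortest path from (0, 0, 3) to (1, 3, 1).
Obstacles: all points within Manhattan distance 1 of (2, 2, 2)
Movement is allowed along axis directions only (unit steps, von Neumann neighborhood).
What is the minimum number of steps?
6
(one shortest path: (0, 0, 3) → (1, 0, 3) → (1, 1, 3) → (1, 2, 3) → (1, 3, 3) → (1, 3, 2) → (1, 3, 1))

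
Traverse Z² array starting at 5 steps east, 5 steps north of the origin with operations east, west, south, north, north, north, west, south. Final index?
(4, 6)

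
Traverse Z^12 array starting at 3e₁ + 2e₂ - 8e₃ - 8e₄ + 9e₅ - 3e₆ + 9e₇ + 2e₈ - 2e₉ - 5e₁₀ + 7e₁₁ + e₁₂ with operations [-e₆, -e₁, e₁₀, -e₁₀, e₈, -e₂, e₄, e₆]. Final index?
(2, 1, -8, -7, 9, -3, 9, 3, -2, -5, 7, 1)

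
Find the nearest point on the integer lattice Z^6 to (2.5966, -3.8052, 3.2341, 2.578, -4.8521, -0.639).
(3, -4, 3, 3, -5, -1)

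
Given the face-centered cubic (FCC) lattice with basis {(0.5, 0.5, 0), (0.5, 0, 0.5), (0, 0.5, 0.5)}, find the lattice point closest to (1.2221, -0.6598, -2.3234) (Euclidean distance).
(1, -0.5, -2.5)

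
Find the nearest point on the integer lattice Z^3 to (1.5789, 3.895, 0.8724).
(2, 4, 1)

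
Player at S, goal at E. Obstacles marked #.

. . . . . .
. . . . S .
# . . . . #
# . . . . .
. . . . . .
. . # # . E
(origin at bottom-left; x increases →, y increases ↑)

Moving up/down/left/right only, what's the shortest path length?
5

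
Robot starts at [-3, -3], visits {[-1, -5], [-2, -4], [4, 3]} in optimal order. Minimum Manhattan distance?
17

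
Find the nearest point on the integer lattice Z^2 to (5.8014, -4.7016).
(6, -5)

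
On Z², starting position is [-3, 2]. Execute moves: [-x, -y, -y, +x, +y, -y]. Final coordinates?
(-3, 0)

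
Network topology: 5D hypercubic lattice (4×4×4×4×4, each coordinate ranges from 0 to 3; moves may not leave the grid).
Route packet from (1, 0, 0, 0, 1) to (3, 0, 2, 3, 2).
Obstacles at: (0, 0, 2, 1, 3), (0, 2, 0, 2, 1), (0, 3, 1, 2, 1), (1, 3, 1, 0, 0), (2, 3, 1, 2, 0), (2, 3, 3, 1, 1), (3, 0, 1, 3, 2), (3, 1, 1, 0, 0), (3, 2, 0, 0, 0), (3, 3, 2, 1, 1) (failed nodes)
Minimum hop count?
8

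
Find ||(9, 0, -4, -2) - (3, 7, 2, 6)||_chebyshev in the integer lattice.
8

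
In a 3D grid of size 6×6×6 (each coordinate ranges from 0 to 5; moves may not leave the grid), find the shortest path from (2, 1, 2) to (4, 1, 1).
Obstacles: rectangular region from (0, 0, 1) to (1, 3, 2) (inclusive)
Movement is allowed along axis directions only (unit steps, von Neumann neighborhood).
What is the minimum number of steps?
3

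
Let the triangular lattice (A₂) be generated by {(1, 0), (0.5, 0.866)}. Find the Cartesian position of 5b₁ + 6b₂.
(8, 5.196)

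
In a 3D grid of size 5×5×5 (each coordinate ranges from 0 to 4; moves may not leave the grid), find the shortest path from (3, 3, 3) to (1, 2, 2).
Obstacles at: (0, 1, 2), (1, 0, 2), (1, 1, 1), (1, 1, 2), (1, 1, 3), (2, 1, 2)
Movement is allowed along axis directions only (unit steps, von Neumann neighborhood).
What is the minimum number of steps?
4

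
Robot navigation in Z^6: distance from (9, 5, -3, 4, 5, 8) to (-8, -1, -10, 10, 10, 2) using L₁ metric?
47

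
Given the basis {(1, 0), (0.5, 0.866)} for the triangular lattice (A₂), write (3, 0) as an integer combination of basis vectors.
3b₁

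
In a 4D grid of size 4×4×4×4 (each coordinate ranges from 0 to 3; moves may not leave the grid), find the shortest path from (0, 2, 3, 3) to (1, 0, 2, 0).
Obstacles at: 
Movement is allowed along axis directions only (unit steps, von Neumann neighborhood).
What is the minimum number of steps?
7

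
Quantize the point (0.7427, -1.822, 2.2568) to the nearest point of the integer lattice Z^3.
(1, -2, 2)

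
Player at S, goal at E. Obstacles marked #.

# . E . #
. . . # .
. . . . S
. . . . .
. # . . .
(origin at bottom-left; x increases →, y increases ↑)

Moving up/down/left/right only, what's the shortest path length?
4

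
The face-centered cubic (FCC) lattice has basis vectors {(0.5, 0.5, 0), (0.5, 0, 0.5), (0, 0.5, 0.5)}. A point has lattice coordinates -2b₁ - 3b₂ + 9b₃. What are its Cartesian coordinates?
(-2.5, 3.5, 3)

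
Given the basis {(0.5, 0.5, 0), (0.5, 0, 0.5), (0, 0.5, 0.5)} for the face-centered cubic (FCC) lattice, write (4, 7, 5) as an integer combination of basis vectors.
6b₁ + 2b₂ + 8b₃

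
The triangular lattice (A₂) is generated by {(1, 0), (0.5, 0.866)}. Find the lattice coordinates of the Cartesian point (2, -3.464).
4b₁ - 4b₂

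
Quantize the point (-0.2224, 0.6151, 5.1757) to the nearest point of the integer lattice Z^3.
(0, 1, 5)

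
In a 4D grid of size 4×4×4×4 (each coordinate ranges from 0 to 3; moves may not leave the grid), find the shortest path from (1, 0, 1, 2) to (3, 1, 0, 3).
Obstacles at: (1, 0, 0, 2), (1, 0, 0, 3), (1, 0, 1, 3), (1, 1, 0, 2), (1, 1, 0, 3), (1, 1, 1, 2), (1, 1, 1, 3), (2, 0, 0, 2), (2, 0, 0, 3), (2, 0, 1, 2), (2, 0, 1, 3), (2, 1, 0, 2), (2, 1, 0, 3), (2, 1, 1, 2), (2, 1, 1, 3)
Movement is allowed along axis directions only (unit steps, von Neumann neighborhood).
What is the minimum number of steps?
7
(one shortest path: (1, 0, 1, 2) → (1, 0, 2, 2) → (2, 0, 2, 2) → (3, 0, 2, 2) → (3, 1, 2, 2) → (3, 1, 1, 2) → (3, 1, 0, 2) → (3, 1, 0, 3))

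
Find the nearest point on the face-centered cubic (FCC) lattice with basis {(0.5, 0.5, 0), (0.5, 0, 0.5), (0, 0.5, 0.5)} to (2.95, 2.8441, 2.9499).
(3, 3, 3)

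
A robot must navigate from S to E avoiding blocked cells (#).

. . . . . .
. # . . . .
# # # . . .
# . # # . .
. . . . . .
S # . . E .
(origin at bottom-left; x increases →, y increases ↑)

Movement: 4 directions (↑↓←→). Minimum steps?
6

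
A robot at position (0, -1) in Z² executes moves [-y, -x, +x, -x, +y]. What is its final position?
(-1, -1)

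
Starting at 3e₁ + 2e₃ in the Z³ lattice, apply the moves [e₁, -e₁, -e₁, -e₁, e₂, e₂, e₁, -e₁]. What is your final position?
(1, 2, 2)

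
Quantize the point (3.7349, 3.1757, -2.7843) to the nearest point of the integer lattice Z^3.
(4, 3, -3)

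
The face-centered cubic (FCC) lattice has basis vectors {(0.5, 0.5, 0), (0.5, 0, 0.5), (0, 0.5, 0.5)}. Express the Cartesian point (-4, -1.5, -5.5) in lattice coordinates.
-8b₂ - 3b₃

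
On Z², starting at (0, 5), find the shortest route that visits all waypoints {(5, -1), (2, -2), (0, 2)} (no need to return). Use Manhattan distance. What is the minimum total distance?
13
(one optimal route: (0, 5) → (0, 2) → (2, -2) → (5, -1))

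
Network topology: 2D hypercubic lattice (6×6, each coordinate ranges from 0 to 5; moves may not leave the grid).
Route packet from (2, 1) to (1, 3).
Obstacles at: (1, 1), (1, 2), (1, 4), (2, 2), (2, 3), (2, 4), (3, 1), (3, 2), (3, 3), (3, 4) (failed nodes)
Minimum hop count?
7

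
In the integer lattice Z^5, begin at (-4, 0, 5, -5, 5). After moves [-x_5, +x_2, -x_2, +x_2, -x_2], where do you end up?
(-4, 0, 5, -5, 4)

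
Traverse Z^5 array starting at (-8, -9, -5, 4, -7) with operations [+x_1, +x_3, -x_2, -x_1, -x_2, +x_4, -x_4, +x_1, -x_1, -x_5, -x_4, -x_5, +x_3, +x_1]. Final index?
(-7, -11, -3, 3, -9)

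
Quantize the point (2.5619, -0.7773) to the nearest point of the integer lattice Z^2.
(3, -1)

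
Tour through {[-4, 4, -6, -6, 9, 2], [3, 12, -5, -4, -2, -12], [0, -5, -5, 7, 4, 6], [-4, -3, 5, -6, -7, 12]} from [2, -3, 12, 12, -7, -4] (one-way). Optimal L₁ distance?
172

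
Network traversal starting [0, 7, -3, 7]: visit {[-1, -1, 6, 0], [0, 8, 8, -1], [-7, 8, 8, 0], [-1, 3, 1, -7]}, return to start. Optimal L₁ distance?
84
(one optimal route: (0, 7, -3, 7) → (0, 8, 8, -1) → (-7, 8, 8, 0) → (-1, -1, 6, 0) → (-1, 3, 1, -7) → (0, 7, -3, 7))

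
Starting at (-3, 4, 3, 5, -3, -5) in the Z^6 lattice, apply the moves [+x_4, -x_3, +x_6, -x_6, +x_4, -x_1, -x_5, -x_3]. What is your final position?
(-4, 4, 1, 7, -4, -5)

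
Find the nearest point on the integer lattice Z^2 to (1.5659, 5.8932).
(2, 6)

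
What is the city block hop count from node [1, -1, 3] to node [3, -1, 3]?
2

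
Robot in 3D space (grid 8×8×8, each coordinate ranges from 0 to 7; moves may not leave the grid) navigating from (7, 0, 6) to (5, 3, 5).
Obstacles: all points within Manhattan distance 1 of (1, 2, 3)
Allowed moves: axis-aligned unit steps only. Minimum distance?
6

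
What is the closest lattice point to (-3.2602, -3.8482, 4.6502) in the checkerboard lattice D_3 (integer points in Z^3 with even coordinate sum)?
(-3, -4, 5)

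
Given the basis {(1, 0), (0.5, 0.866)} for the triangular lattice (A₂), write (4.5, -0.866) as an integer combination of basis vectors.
5b₁ - b₂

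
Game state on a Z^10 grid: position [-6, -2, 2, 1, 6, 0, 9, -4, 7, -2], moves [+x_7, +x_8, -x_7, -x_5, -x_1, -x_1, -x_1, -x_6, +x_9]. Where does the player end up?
(-9, -2, 2, 1, 5, -1, 9, -3, 8, -2)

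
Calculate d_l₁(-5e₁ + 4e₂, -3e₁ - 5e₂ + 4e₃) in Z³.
15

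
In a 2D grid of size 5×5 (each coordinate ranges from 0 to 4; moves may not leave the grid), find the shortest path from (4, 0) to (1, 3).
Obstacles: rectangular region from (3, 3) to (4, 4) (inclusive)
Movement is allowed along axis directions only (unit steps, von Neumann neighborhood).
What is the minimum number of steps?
6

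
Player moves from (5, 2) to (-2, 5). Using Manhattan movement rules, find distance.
10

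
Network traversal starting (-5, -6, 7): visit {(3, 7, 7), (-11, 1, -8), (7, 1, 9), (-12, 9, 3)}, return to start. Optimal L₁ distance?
102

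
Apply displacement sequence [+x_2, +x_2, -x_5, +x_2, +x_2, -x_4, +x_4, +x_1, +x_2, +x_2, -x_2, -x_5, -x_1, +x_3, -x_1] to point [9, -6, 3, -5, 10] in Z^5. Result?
(8, -1, 4, -5, 8)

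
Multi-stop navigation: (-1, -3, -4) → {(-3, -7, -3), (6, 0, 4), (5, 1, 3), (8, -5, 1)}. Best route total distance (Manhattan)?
37
(one optimal route: (-1, -3, -4) → (-3, -7, -3) → (8, -5, 1) → (6, 0, 4) → (5, 1, 3))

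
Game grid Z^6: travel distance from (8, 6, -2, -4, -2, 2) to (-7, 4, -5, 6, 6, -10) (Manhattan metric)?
50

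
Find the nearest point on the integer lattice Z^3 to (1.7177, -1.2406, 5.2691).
(2, -1, 5)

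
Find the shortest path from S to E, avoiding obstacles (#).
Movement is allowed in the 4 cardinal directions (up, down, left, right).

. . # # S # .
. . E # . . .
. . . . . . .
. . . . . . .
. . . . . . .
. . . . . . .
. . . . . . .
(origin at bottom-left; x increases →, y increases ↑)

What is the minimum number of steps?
5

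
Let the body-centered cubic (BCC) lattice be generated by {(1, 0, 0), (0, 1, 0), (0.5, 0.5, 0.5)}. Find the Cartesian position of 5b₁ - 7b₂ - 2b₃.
(4, -8, -1)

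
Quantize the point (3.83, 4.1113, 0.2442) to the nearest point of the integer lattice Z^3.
(4, 4, 0)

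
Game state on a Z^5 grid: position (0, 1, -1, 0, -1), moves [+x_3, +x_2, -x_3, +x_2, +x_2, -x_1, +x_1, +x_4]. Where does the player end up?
(0, 4, -1, 1, -1)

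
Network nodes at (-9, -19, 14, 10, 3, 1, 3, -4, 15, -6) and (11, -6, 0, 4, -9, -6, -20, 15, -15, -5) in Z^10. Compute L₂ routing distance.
52.7731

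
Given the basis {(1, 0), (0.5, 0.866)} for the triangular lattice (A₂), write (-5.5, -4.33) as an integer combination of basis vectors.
-3b₁ - 5b₂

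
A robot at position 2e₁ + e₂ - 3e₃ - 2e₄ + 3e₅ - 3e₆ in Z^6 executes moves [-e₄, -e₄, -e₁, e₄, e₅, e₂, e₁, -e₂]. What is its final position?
(2, 1, -3, -3, 4, -3)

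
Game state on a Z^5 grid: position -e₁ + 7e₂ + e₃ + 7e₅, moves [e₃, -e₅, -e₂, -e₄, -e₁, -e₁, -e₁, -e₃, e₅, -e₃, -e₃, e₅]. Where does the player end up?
(-4, 6, -1, -1, 8)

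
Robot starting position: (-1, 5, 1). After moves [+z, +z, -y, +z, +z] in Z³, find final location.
(-1, 4, 5)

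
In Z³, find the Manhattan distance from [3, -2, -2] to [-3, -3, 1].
10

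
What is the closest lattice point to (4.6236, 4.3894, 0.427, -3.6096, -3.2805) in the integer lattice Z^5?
(5, 4, 0, -4, -3)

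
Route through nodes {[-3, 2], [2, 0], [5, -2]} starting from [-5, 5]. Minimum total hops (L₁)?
17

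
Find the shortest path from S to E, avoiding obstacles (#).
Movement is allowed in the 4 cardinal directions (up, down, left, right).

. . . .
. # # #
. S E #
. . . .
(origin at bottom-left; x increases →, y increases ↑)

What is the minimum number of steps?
1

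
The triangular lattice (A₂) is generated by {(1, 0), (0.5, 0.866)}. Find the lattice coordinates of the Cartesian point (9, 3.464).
7b₁ + 4b₂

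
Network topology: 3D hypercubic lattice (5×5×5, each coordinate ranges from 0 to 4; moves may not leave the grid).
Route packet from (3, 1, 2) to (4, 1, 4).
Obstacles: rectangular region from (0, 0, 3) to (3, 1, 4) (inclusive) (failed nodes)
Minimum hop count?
3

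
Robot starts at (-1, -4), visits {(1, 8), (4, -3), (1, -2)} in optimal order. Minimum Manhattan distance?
20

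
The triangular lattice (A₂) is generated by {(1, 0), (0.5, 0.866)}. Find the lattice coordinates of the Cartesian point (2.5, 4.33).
5b₂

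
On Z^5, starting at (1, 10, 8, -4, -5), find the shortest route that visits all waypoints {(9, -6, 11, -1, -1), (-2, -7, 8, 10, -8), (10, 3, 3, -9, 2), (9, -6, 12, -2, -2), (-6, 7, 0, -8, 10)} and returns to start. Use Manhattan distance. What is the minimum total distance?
172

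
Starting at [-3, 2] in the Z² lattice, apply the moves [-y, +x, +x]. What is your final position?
(-1, 1)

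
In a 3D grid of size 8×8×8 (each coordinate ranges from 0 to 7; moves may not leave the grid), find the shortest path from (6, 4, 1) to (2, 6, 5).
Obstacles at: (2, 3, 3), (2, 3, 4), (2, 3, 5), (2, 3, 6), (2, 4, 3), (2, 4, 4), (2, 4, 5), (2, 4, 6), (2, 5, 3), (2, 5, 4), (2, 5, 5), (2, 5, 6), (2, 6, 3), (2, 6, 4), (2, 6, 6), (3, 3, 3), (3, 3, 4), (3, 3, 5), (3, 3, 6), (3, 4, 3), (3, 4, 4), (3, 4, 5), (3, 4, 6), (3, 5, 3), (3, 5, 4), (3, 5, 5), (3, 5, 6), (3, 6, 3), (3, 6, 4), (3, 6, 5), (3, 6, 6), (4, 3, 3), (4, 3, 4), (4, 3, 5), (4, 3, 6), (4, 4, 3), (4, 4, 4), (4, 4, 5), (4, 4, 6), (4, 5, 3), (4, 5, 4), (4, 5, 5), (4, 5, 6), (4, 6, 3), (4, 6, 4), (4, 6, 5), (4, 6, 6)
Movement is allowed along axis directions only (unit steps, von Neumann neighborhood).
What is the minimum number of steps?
12
(one shortest path: (6, 4, 1) → (5, 4, 1) → (4, 4, 1) → (3, 4, 1) → (2, 4, 1) → (1, 4, 1) → (1, 5, 1) → (1, 6, 1) → (1, 6, 2) → (1, 6, 3) → (1, 6, 4) → (1, 6, 5) → (2, 6, 5))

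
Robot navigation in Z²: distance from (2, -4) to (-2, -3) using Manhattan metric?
5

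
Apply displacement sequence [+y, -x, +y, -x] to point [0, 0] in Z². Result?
(-2, 2)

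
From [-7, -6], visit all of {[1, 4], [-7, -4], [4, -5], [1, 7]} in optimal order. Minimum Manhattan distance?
29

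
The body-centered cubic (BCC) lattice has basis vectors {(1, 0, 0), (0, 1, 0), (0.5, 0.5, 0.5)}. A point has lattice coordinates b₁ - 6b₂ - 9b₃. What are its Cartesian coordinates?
(-3.5, -10.5, -4.5)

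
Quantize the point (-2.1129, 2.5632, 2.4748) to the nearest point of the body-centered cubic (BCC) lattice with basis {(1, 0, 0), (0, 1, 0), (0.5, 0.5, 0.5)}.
(-2.5, 2.5, 2.5)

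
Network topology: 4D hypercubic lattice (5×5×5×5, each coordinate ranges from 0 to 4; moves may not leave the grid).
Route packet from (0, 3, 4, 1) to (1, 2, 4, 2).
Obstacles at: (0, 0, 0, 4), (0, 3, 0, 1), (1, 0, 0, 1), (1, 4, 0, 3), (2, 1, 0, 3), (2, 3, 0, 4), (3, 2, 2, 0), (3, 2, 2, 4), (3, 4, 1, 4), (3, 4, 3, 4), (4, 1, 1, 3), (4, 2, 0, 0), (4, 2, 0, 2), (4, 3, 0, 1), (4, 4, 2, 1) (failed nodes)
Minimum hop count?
3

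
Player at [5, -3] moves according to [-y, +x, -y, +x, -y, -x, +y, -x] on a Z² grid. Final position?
(5, -5)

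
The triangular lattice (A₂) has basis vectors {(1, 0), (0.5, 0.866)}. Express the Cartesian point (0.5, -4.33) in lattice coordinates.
3b₁ - 5b₂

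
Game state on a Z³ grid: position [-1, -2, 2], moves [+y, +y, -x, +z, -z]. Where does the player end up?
(-2, 0, 2)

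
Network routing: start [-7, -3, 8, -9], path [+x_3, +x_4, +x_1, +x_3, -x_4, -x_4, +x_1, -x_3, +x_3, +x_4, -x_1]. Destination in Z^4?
(-6, -3, 10, -9)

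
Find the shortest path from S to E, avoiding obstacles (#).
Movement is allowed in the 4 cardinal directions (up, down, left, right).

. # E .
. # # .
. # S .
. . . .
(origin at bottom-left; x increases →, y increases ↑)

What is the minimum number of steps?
4
(one shortest path: (2, 1) → (3, 1) → (3, 2) → (3, 3) → (2, 3))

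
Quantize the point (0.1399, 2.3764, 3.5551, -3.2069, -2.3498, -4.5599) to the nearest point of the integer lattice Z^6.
(0, 2, 4, -3, -2, -5)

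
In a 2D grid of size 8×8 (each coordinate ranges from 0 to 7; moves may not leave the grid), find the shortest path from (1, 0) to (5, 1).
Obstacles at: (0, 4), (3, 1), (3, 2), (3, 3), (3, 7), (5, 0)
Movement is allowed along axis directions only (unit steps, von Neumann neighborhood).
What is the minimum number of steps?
5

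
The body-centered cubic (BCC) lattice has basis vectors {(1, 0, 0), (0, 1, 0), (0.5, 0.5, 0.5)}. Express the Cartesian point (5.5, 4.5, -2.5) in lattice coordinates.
8b₁ + 7b₂ - 5b₃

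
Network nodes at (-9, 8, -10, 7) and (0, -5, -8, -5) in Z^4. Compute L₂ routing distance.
19.9499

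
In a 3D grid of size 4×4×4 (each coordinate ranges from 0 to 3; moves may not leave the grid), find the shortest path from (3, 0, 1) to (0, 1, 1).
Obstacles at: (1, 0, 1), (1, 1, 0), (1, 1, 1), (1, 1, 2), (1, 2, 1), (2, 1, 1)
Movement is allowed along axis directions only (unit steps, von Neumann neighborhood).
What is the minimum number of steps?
6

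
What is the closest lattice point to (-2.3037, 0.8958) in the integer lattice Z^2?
(-2, 1)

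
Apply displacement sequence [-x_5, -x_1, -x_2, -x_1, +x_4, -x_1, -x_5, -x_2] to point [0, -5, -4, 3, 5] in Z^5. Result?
(-3, -7, -4, 4, 3)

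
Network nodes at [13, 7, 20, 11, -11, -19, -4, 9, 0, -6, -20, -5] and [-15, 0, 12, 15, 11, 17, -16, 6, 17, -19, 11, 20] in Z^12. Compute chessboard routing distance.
36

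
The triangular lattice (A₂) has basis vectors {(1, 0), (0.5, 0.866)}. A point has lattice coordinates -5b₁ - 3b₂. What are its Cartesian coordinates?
(-6.5, -2.598)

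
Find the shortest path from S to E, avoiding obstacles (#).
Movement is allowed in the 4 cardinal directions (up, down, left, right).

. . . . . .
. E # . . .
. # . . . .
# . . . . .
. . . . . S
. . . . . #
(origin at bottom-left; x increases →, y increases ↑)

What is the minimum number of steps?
9
(one shortest path: (5, 1) → (4, 1) → (3, 1) → (3, 2) → (3, 3) → (3, 4) → (3, 5) → (2, 5) → (1, 5) → (1, 4))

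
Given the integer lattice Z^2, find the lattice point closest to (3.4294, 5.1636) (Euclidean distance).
(3, 5)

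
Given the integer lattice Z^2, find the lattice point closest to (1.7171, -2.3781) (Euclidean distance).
(2, -2)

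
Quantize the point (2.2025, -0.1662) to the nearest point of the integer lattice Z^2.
(2, 0)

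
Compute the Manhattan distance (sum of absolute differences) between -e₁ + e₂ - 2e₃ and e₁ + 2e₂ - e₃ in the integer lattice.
4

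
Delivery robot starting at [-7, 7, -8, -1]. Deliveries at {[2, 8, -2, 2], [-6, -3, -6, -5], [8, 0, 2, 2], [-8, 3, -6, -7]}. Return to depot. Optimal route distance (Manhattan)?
92
(one optimal route: (-7, 7, -8, -1) → (2, 8, -2, 2) → (8, 0, 2, 2) → (-6, -3, -6, -5) → (-8, 3, -6, -7) → (-7, 7, -8, -1))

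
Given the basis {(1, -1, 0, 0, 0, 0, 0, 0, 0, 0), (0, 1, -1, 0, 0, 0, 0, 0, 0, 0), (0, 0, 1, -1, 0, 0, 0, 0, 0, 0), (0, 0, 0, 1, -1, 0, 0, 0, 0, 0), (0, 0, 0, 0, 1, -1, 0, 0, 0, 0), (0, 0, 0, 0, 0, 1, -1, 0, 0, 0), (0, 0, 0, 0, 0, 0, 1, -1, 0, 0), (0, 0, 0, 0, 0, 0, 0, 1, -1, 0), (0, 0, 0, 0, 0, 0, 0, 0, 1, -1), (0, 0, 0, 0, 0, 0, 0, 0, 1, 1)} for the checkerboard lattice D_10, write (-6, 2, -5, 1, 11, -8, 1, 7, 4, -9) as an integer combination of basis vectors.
-6b₁ - 4b₂ - 9b₃ - 8b₄ + 3b₅ - 5b₆ - 4b₇ + 3b₈ + 8b₉ - b₁₀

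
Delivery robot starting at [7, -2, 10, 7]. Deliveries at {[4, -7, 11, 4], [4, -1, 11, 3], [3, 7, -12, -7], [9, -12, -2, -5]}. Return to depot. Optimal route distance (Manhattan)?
132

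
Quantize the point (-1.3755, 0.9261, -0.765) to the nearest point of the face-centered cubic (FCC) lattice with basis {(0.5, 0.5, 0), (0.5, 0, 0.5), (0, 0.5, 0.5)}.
(-1.5, 1, -0.5)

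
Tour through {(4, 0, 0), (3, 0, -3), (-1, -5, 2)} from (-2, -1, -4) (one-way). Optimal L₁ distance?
23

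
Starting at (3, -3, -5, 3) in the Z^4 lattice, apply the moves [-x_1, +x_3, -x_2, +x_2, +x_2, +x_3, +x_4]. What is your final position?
(2, -2, -3, 4)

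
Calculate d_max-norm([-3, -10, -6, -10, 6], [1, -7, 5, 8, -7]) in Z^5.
18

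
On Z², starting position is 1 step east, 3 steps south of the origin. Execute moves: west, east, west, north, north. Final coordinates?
(0, -1)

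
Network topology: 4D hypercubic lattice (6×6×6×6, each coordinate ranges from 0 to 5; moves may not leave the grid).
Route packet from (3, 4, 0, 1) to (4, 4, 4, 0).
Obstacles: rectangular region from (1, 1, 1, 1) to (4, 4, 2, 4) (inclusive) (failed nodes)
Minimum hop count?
6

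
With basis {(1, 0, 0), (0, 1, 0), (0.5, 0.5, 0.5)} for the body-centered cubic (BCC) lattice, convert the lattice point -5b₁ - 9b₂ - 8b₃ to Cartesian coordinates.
(-9, -13, -4)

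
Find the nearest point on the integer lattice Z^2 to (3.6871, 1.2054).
(4, 1)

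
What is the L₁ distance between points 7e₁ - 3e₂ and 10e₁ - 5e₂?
5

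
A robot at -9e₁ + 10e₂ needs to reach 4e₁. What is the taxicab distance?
23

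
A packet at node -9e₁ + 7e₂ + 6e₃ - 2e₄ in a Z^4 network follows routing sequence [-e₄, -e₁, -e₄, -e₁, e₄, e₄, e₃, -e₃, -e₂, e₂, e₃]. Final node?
(-11, 7, 7, -2)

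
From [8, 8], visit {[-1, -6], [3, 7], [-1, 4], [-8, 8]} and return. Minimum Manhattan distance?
60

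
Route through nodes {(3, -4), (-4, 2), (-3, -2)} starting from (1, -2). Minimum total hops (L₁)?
17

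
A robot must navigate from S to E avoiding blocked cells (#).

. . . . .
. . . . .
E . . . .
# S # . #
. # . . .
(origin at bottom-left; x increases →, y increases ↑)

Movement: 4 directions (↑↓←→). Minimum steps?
2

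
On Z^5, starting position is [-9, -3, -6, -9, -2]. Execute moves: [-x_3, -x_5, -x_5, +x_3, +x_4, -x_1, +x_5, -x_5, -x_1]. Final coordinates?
(-11, -3, -6, -8, -4)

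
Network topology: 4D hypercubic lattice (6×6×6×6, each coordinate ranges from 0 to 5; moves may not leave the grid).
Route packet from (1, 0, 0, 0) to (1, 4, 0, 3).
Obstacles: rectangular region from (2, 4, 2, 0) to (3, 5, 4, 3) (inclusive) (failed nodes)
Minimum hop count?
7
(one shortest path: (1, 0, 0, 0) → (1, 1, 0, 0) → (1, 2, 0, 0) → (1, 3, 0, 0) → (1, 4, 0, 0) → (1, 4, 0, 1) → (1, 4, 0, 2) → (1, 4, 0, 3))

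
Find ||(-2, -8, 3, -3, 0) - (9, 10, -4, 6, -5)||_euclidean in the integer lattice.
24.4949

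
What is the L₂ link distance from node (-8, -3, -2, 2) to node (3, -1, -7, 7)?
13.2288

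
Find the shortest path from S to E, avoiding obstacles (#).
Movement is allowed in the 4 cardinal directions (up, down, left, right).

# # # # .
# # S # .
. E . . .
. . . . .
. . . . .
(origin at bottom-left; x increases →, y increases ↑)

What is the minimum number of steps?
2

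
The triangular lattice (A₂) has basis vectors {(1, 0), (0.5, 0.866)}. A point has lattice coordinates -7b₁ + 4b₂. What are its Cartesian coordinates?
(-5, 3.464)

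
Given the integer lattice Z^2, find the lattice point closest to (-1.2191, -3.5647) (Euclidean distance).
(-1, -4)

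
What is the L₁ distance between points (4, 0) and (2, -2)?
4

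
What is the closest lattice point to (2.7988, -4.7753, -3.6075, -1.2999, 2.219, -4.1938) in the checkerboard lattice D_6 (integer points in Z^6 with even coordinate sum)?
(3, -5, -3, -1, 2, -4)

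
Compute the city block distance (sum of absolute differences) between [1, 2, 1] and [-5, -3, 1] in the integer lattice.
11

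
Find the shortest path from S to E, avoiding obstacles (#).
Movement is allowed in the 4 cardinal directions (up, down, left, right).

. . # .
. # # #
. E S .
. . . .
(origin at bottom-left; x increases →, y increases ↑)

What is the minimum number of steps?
1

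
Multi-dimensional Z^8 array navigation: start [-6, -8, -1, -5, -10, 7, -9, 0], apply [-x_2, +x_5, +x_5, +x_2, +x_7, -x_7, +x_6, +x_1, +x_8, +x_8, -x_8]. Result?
(-5, -8, -1, -5, -8, 8, -9, 1)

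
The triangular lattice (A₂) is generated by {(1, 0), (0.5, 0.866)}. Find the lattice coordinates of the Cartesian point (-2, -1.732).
-b₁ - 2b₂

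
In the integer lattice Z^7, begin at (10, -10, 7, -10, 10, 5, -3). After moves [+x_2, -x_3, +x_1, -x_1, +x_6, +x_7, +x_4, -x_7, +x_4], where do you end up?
(10, -9, 6, -8, 10, 6, -3)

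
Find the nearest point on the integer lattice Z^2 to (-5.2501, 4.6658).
(-5, 5)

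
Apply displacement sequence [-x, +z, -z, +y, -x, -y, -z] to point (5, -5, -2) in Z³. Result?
(3, -5, -3)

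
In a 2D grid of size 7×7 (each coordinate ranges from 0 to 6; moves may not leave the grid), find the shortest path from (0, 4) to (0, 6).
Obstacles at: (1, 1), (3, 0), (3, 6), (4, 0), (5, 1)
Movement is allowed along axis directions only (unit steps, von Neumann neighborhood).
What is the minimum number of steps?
2
(one shortest path: (0, 4) → (0, 5) → (0, 6))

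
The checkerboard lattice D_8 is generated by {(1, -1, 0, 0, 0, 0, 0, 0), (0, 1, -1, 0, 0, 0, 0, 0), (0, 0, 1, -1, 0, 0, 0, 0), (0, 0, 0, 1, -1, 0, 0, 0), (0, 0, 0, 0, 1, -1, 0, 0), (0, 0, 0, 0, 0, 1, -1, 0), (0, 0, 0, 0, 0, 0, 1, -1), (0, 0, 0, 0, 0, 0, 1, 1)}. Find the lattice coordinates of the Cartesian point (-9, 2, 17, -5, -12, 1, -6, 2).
-9b₁ - 7b₂ + 10b₃ + 5b₄ - 7b₅ - 6b₆ - 7b₇ - 5b₈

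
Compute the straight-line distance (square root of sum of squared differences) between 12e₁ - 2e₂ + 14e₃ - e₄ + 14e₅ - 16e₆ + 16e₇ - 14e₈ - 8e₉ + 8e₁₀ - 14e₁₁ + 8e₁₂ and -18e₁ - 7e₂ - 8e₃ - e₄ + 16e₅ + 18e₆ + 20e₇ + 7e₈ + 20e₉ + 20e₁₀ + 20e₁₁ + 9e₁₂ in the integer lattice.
71.4913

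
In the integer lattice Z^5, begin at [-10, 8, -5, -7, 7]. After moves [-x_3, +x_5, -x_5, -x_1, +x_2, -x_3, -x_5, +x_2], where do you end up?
(-11, 10, -7, -7, 6)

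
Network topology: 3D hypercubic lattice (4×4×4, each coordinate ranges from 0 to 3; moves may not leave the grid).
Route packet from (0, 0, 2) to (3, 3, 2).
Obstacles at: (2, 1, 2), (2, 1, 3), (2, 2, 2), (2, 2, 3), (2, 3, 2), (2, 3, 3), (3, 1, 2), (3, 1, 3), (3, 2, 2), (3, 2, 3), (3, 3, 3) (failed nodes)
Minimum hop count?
8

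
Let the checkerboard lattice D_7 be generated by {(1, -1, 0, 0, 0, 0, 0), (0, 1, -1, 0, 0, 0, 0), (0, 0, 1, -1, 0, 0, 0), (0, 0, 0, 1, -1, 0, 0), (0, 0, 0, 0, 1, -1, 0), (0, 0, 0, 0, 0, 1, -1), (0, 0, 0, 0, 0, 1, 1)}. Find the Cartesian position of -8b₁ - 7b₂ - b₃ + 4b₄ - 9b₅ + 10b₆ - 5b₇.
(-8, 1, 6, 5, -13, 14, -15)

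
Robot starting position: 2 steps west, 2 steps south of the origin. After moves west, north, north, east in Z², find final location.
(-2, 0)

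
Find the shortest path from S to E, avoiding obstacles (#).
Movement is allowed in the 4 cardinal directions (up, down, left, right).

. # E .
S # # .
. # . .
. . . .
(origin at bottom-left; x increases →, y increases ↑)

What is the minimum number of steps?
9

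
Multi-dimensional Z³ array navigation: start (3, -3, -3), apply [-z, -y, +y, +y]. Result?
(3, -2, -4)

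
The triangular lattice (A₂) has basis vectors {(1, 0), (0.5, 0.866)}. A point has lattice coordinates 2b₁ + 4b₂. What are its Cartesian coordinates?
(4, 3.464)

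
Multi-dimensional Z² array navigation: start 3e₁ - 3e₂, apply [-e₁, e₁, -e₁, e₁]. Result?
(3, -3)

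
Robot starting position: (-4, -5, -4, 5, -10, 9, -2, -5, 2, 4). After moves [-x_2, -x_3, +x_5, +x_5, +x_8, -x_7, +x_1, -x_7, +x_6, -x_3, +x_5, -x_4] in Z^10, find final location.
(-3, -6, -6, 4, -7, 10, -4, -4, 2, 4)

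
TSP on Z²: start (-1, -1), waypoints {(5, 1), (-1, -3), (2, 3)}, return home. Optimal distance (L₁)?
24
(one optimal route: (-1, -1) → (5, 1) → (2, 3) → (-1, -3) → (-1, -1))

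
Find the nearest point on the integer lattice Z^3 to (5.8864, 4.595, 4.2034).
(6, 5, 4)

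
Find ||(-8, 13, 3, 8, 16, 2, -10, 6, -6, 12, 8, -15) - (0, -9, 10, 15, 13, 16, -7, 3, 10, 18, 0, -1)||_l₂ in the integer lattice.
37.6962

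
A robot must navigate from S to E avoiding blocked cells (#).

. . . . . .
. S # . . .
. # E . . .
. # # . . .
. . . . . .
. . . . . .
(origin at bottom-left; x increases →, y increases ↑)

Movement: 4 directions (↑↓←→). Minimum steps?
6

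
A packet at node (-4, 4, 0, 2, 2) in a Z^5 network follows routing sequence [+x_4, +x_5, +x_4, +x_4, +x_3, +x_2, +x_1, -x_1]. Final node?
(-4, 5, 1, 5, 3)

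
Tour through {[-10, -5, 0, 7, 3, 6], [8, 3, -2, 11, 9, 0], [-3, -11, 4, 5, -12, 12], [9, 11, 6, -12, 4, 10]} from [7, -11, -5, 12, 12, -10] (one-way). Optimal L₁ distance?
187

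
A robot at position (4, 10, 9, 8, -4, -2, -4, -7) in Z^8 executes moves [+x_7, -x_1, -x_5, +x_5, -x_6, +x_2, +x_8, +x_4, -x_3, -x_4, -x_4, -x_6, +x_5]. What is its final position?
(3, 11, 8, 7, -3, -4, -3, -6)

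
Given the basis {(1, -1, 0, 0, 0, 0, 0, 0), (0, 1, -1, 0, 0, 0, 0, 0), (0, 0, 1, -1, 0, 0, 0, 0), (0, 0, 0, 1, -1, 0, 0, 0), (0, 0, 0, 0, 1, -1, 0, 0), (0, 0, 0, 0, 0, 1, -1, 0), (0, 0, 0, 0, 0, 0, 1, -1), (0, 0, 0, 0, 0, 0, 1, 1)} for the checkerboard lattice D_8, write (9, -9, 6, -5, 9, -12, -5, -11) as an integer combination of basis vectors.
9b₁ + 6b₃ + b₄ + 10b₅ - 2b₆ + 2b₇ - 9b₈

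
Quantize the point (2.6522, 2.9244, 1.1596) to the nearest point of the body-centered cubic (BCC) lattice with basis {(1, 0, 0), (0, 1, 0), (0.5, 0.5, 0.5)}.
(3, 3, 1)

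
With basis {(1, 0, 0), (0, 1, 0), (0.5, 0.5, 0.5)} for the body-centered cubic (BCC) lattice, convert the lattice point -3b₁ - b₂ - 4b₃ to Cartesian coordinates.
(-5, -3, -2)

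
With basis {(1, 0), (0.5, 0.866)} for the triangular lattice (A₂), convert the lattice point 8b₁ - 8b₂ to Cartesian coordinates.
(4, -6.928)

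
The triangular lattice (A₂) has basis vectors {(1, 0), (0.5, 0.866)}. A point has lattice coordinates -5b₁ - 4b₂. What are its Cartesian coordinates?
(-7, -3.464)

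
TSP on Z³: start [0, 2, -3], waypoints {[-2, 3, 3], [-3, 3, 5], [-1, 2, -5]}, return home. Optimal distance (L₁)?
28
(one optimal route: (0, 2, -3) → (-2, 3, 3) → (-3, 3, 5) → (-1, 2, -5) → (0, 2, -3))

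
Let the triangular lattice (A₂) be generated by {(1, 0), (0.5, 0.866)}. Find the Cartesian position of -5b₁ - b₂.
(-5.5, -0.866)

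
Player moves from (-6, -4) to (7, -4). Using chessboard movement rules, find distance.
13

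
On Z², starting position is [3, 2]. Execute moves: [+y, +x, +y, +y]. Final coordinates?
(4, 5)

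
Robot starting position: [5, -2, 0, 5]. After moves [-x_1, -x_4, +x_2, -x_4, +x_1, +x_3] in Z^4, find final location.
(5, -1, 1, 3)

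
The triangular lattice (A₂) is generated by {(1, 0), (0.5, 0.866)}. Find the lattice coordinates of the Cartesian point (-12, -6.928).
-8b₁ - 8b₂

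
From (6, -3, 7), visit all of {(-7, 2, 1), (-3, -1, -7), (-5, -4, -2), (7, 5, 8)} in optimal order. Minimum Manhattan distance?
55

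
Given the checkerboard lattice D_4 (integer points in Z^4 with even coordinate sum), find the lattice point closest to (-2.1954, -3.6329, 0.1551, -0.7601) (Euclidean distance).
(-2, -3, 0, -1)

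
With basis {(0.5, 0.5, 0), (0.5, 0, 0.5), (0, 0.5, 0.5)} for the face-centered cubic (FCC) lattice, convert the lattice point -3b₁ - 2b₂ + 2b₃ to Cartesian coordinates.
(-2.5, -0.5, 0)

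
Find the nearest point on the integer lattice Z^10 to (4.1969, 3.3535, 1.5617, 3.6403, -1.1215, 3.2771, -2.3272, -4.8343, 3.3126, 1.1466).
(4, 3, 2, 4, -1, 3, -2, -5, 3, 1)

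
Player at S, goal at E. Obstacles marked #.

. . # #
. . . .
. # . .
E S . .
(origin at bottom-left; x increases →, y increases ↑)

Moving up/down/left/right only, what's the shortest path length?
1
(one shortest path: (1, 0) → (0, 0))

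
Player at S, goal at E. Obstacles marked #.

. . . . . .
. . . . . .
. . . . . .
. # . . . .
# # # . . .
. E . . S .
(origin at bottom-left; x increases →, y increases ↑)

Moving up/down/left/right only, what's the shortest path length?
3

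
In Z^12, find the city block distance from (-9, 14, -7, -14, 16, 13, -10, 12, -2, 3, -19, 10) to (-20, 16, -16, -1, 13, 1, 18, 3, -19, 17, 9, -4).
160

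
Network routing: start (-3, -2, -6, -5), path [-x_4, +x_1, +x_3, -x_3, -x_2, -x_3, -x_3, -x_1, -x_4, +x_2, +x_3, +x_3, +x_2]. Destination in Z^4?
(-3, -1, -6, -7)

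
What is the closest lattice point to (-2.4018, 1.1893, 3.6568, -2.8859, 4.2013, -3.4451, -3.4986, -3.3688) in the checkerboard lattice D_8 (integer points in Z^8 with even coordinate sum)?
(-2, 1, 4, -3, 4, -3, -4, -3)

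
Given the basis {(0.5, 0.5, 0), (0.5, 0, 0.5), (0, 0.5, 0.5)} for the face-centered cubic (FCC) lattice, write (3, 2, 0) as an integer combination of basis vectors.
5b₁ + b₂ - b₃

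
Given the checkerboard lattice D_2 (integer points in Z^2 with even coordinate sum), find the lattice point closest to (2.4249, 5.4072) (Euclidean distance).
(3, 5)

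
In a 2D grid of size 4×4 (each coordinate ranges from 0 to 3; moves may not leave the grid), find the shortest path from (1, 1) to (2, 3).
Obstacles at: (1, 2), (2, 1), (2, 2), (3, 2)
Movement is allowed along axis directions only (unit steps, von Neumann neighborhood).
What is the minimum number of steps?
5
(one shortest path: (1, 1) → (0, 1) → (0, 2) → (0, 3) → (1, 3) → (2, 3))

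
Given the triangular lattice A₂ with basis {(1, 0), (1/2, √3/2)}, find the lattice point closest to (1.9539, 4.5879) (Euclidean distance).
(1.5, 4.33)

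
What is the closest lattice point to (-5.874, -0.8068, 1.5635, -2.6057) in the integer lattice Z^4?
(-6, -1, 2, -3)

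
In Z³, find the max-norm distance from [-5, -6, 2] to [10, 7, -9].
15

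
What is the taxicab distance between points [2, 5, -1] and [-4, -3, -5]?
18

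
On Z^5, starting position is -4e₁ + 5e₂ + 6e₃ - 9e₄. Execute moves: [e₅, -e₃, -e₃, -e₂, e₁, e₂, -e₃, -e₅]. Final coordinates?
(-3, 5, 3, -9, 0)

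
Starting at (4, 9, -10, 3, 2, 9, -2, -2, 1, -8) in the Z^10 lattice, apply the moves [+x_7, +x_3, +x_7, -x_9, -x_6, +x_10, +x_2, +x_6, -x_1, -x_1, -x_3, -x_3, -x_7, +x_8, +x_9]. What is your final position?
(2, 10, -11, 3, 2, 9, -1, -1, 1, -7)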